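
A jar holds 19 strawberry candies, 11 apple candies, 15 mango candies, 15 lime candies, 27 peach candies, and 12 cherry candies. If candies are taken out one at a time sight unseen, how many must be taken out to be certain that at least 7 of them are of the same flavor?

37

The worst case takes 6 candies of each flavor without reaching 7 of any: 6 × 6 = 36.
The next candy must bring some flavor to 7, so 36 + 1 = 37.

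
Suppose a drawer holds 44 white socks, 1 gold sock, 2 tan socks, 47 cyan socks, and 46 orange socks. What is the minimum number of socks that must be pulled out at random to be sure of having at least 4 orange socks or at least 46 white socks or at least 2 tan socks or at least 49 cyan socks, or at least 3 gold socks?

97

The worst case stops just short of every target: all 44 white, all 1 gold, 1 tan, all 47 cyan, 3 orange — 44 + 1 + 1 + 47 + 3 = 96 socks.
One more sock must push some color to its target, so 96 + 1 = 97.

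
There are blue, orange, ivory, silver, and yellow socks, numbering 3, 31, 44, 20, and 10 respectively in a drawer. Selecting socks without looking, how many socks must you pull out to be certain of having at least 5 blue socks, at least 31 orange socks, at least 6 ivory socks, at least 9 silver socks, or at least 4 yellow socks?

The worst case stops just short of every target: all 3 blue, 30 orange, 5 ivory, 8 silver, 3 yellow — 3 + 30 + 5 + 8 + 3 = 49 socks.
One more sock must push some color to its target, so 49 + 1 = 50.

50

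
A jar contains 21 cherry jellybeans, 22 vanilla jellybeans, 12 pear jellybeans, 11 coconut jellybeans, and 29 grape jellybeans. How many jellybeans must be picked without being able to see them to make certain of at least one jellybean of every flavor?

85

The hardest flavor to obtain is coconut: we could draw every other jellybean first — 95 − 11 = 84 jellybeans — without a single coconut one.
The next draw must be coconut, so 84 + 1 = 85.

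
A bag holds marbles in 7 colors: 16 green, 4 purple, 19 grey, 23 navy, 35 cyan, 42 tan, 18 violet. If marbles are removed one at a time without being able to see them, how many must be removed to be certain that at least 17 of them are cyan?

139

The worst case draws every non-cyan marble first: 16 + 4 + 19 + 23 + 42 + 18 = 122.
The next 17 draws are then forced to be cyan, giving 122 + 17 = 139.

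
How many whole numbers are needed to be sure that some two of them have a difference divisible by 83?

Use the pigeonhole principle on residue classes: two integers differ by a multiple of 83 exactly when they share a remainder mod 83.
There are 83 residue classes mod 83, so 83 integers can all lie in distinct classes.
One more integer must repeat a residue, giving a difference divisible by 83. So n = 83 + 1 = 84.

84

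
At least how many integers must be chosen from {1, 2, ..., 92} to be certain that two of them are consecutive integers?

Partition {1, …, 92} into 46 pairs: {1,2}, {3,4}, …, {91,92}.
Choosing 46 integers — say the 46 even numbers 2, 4, …, 92 — takes one from each pair and avoids the property.
Choosing 47 forces two into the same pair by pigeonhole, and those are consecutive. So 47.

47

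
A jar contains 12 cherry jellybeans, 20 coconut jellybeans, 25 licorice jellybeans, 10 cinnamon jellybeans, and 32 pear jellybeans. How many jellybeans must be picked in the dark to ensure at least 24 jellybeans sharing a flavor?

In the worst case we take at most 23 of each flavor, but all 12 cherry, all 20 coconut, and all 10 cinnamon (fewer than 23), giving 12 + 20 + 23 + 10 + 23 = 88.
One more jellybean then forces some flavor to 24, so 88 + 1 = 89.

89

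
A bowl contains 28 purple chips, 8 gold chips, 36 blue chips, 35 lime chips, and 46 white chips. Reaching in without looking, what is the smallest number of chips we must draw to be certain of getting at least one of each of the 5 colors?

146

The hardest color to obtain is gold: we could draw every other chip first — 153 − 8 = 145 chips — without a single gold one.
The next draw must be gold, so 145 + 1 = 146.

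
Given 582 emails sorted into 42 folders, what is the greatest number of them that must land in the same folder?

14

The 582 emails fall into 42 folders.
If each of the 42 folders held at most 13, the total would be at most 42 × 13 = 546 < 582, a contradiction.
So at least one holds ⌈582/42⌉ = 14.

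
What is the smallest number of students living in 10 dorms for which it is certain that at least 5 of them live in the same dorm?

41

There are 10 dorms acting as pigeonholes.
With 10 × 4 = 40 students we could place exactly 4 in each, with no class reaching 5.
One more forces some class to hold 5, so 40 + 1 = 41.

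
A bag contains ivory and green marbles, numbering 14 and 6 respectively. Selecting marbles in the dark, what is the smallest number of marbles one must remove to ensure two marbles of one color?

3

Treat the 2 colors as pigeonholes.
The worst case takes 1 marble of each color without reaching 2 of any: 2 × 1 = 2.
The next marble must bring some color to 2, so 2 + 1 = 3.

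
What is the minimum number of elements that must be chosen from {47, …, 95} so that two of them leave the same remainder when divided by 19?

20

Use the pigeonhole principle on residue classes: group the integers by remainder mod 19; there are 19 residue classes, each nonempty in this range.
Choosing one from each class (19 integers) avoids any shared remainder.
One more choice must repeat a class, so two differ by a multiple of 19. Hence 19 + 1 = 20.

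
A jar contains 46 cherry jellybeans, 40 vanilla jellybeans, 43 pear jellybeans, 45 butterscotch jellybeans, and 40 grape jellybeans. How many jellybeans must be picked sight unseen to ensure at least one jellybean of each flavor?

The hardest flavor to obtain is vanilla: we could draw every other jellybean first — 214 − 40 = 174 jellybeans — without a single vanilla one.
The next draw must be vanilla, so 174 + 1 = 175.

175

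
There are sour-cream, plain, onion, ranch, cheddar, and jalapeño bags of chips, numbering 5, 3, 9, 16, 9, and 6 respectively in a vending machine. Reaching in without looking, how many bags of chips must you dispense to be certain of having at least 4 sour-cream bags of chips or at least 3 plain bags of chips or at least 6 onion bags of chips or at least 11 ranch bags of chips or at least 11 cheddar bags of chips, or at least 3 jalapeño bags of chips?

The worst case stops just short of every target: 3 sour-cream, 2 plain, 5 onion, 10 ranch, all 9 cheddar, 2 jalapeño — 3 + 2 + 5 + 10 + 9 + 2 = 31 bags of chips.
One more bag of chips must push some flavor to its target, so 31 + 1 = 32.

32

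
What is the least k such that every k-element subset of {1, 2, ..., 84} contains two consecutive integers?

Partition {1, …, 84} into 42 pairs: {1,2}, {3,4}, …, {83,84}.
Choosing 42 integers — say the 42 even numbers 2, 4, …, 84 — takes one from each pair and avoids the property.
Choosing 43 forces two into the same pair by pigeonhole, and those are consecutive. So 43.

43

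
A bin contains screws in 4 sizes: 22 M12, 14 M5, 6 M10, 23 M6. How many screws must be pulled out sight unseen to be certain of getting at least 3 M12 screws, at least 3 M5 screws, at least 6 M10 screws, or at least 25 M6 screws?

33

Each of the 4 sizes has its own threshold; avoid all of them simultaneously.
The worst case stops just short of every target: 2 M12, 2 M5, 5 M10, all 23 M6 — 2 + 2 + 5 + 23 = 32 screws.
One more screw must push some size to its target, so 32 + 1 = 33.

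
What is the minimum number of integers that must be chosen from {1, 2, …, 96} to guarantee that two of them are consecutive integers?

49

Partition {1, …, 96} into 48 pairs: {1,2}, {3,4}, …, {95,96}.
Choosing 48 integers — say the 48 even numbers 2, 4, …, 96 — takes one from each pair and avoids the property.
Choosing 49 forces two into the same pair by pigeonhole, and those are consecutive. So 49.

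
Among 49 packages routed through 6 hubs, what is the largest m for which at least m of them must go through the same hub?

9

The 49 packages fall into 6 hubs.
If each of the 6 hubs held at most 8, the total would be at most 6 × 8 = 48 < 49, a contradiction.
So at least one holds ⌈49/6⌉ = 9.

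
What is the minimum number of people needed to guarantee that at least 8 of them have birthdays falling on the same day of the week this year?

50

There are 7 days of the week acting as pigeonholes.
With 7 × 7 = 49 people we could place exactly 7 in each, with no class reaching 8.
One more forces some class to hold 8, so 49 + 1 = 50.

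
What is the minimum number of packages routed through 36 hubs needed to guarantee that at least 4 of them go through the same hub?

109

There are 36 hubs acting as pigeonholes.
With 36 × 3 = 108 packages we could place exactly 3 in each, with no class reaching 4.
One more forces some class to hold 4, so 108 + 1 = 109.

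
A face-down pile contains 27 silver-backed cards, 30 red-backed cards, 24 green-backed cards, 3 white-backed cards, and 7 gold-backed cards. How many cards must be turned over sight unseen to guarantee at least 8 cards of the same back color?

In the worst case we take at most 7 of each back color, but all 3 white-backed (fewer than 7), giving 7 + 7 + 7 + 3 + 7 = 31.
One more card then forces some back color to 8, so 31 + 1 = 32.

32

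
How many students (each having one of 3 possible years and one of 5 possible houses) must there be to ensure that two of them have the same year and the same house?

There are 3 × 5 = 15 (year, house) combinations acting as pigeonholes.
With 15 students we could place one in each, avoiding any repeat.
One more forces some (year, house) pair to hold 2, so 15 + 1 = 16.

16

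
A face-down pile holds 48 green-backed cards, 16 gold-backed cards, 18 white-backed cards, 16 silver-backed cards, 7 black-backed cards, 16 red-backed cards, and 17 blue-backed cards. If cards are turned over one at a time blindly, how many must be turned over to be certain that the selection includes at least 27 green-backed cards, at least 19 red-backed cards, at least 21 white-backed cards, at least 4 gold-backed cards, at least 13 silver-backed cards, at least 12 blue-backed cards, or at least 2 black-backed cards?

Each of the 7 back colors has its own threshold; avoid all of them simultaneously.
The worst case stops just short of every target: 26 green-backed, 3 gold-backed, all 18 white-backed, 12 silver-backed, 1 black-backed, all 16 red-backed, 11 blue-backed — 26 + 3 + 18 + 12 + 1 + 16 + 11 = 87 cards.
One more card must push some back color to its target, so 87 + 1 = 88.

88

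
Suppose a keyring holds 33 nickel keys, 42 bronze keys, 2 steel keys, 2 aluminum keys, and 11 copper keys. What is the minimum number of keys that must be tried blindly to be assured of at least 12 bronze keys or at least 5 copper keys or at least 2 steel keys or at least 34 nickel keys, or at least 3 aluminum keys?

Each of the 5 types has its own threshold; avoid all of them simultaneously.
The worst case stops just short of every target: 33 nickel, 11 bronze, 1 steel, 2 aluminum, 4 copper — 33 + 11 + 1 + 2 + 4 = 51 keys.
One more key must push some type to its target, so 51 + 1 = 52.

52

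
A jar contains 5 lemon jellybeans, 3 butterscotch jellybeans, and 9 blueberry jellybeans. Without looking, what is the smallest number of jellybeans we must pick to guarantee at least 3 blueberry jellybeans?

11

To avoid blueberry jellybeans as long as possible, exhaust the other 2 flavors first.
The worst case draws every non-blueberry jellybean first: 5 + 3 = 8.
The next 3 draws are then forced to be blueberry, giving 8 + 3 = 11.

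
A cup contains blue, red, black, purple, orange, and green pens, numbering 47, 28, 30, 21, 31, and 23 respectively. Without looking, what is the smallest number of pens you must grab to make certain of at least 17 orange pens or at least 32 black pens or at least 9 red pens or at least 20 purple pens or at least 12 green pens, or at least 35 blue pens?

119

Each of the 6 ink colors has its own threshold; avoid all of them simultaneously.
The worst case stops just short of every target: 34 blue, 8 red, all 30 black, 19 purple, 16 orange, 11 green — 34 + 8 + 30 + 19 + 16 + 11 = 118 pens.
One more pen must push some ink color to its target, so 118 + 1 = 119.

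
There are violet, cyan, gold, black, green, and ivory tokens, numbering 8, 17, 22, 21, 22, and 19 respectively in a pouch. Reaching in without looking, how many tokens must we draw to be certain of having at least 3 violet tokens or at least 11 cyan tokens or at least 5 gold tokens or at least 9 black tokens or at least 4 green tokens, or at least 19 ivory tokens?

46

The worst case stops just short of every target: 2 violet, 10 cyan, 4 gold, 8 black, 3 green, 18 ivory — 2 + 10 + 4 + 8 + 3 + 18 = 45 tokens.
One more token must push some color to its target, so 45 + 1 = 46.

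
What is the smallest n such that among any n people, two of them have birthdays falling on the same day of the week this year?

There are 7 days of the week acting as pigeonholes.
With 7 people we could place one in each, avoiding any repeat.
One more forces some class to hold 2, so 7 + 1 = 8.

8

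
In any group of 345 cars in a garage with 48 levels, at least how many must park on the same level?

If each of the 48 levels held at most 7, the total would be at most 48 × 7 = 336 < 345, a contradiction.
So at least one holds ⌈345/48⌉ = 8.

8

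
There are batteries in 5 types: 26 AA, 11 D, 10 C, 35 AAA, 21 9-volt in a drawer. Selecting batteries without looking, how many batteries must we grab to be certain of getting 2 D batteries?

The worst case draws every non-D battery first: 26 + 10 + 35 + 21 = 92.
The next 2 draws are then forced to be D, giving 92 + 2 = 94.

94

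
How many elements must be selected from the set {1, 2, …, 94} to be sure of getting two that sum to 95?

48

Partition {1, …, 94} into 47 pairs: {1,94}, {2,93}, …, {47,48}.
Choosing 47 integers — say the integers 1 through 47 — takes one from each pair and avoids the property.
Choosing 48 forces two into the same pair by pigeonhole, and those sum to 95. So 48.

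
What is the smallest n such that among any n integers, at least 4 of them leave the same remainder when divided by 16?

49

There are 16 residue classes modulo 16 acting as pigeonholes.
With 16 × 3 = 48 integers we could place exactly 3 in each, with no class reaching 4.
One more forces some class to hold 4, so 48 + 1 = 49.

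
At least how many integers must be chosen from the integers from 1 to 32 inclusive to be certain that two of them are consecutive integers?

17

Partition {1, …, 32} into 16 pairs: {1,2}, {3,4}, …, {31,32}.
Choosing 16 integers — say the 16 even numbers 2, 4, …, 32 — takes one from each pair and avoids the property.
Choosing 17 forces two into the same pair by pigeonhole, and those are consecutive. So 17.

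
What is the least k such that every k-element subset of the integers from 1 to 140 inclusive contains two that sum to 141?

71

Partition {1, …, 140} into 70 pairs: {1,140}, {2,139}, …, {70,71}.
Choosing 70 integers — say the integers 1 through 70 — takes one from each pair and avoids the property.
Choosing 71 forces two into the same pair by pigeonhole, and those sum to 141. So 71.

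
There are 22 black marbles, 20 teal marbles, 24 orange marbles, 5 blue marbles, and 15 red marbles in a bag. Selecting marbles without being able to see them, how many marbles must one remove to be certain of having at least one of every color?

82

The hardest color to obtain is blue: we could draw every other marble first — 86 − 5 = 81 marbles — without a single blue one.
The next draw must be blue, so 81 + 1 = 82.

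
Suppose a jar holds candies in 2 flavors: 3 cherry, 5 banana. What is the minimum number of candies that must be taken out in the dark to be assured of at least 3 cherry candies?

8

The worst case draws every non-cherry candy first: 5.
The next 3 draws are then forced to be cherry, giving 5 + 3 = 8.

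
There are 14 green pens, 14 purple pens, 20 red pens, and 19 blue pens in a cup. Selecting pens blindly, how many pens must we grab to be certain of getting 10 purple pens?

63

The worst case draws every non-purple pen first: 14 + 20 + 19 = 53.
The next 10 draws are then forced to be purple, giving 53 + 10 = 63.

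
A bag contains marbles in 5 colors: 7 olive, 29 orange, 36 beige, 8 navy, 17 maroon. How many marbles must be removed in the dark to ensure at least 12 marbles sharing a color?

In the worst case we take at most 11 of each color, but all 7 olive and all 8 navy (fewer than 11), giving 7 + 11 + 11 + 8 + 11 = 48.
One more marble then forces some color to 12, so 48 + 1 = 49.

49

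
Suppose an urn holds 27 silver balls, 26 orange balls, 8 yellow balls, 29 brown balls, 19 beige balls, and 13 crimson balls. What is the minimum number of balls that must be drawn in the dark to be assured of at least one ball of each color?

115

The hardest color to obtain is yellow: we could draw every other ball first — 122 − 8 = 114 balls — without a single yellow one.
The next draw must be yellow, so 114 + 1 = 115.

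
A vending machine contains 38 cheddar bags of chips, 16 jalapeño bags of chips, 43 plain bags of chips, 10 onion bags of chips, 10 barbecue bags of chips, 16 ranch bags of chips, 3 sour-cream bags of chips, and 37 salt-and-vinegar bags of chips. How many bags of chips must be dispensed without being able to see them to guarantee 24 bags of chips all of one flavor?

In the worst case we take at most 23 of each flavor, but all 16 jalapeño, all 10 onion, all 10 barbecue, all 16 ranch, and all 3 sour-cream (fewer than 23), giving 23 + 16 + 23 + 10 + 10 + 16 + 3 + 23 = 124.
One more bag of chips then forces some flavor to 24, so 124 + 1 = 125.

125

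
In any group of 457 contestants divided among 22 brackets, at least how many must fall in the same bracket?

If each of the 22 brackets held at most 20, the total would be at most 22 × 20 = 440 < 457, a contradiction.
So at least one holds ⌈457/22⌉ = 21.

21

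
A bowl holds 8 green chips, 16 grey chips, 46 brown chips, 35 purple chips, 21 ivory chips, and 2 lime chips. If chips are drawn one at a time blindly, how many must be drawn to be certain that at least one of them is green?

121

The worst case draws every non-green chip first: 16 + 46 + 35 + 21 + 2 = 120.
The next draw is then forced to be green, giving 120 + 1 = 121.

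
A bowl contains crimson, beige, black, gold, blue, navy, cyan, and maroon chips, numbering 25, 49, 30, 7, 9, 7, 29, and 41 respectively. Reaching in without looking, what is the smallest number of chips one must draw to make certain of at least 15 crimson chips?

187

To avoid crimson chips as long as possible, exhaust the other 7 colors first.
The worst case draws every non-crimson chip first: 49 + 30 + 7 + 9 + 7 + 29 + 41 = 172.
The next 15 draws are then forced to be crimson, giving 172 + 15 = 187.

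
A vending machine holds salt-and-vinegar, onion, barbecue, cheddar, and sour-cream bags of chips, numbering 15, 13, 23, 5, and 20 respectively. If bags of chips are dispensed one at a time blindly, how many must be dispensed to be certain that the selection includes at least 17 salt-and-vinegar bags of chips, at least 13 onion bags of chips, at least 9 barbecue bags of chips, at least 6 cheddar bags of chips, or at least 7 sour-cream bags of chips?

The worst case stops just short of every target: all 15 salt-and-vinegar, 12 onion, 8 barbecue, 5 cheddar, 6 sour-cream — 15 + 12 + 8 + 5 + 6 = 46 bags of chips.
One more bag of chips must push some flavor to its target, so 46 + 1 = 47.

47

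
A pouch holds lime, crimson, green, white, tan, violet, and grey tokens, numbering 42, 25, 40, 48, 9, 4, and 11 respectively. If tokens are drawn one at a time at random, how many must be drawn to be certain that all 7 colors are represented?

176

The hardest color to obtain is violet: we could draw every other token first — 179 − 4 = 175 tokens — without a single violet one.
The next draw must be violet, so 175 + 1 = 176.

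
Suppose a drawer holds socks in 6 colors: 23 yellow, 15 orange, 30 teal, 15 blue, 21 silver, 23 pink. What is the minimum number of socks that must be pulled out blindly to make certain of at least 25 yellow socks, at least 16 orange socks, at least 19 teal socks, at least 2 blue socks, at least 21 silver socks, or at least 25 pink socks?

The worst case stops just short of every target: all 23 yellow, 15 orange, 18 teal, 1 blue, 20 silver, all 23 pink — 23 + 15 + 18 + 1 + 20 + 23 = 100 socks.
One more sock must push some color to its target, so 100 + 1 = 101.

101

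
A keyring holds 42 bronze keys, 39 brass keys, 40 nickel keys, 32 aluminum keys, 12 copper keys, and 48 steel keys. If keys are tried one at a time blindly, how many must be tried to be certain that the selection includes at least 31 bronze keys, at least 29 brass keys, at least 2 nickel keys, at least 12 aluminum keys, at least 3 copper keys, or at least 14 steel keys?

86

The worst case stops just short of every target: 30 bronze, 28 brass, 1 nickel, 11 aluminum, 2 copper, 13 steel — 30 + 28 + 1 + 11 + 2 + 13 = 85 keys.
One more key must push some type to its target, so 85 + 1 = 86.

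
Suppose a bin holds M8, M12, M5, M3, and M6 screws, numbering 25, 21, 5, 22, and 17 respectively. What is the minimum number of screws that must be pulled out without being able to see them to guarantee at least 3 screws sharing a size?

11

The worst case takes 2 screws of each size without reaching 3 of any: 5 × 2 = 10.
The next screw must bring some size to 3, so 10 + 1 = 11.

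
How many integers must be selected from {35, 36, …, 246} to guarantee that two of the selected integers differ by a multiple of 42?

Group the integers by remainder mod 42; there are 42 residue classes, each nonempty in this range.
Choosing one from each class (42 integers) avoids any shared remainder.
One more choice must repeat a class, so two differ by a multiple of 42. Hence 42 + 1 = 43.

43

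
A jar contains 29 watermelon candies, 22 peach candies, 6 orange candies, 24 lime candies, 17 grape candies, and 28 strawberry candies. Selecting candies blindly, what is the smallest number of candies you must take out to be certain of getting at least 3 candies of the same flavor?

The worst case takes 2 candies of each flavor without reaching 3 of any: 6 × 2 = 12.
The next candy must bring some flavor to 3, so 12 + 1 = 13.

13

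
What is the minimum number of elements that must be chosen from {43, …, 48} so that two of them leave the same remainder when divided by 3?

4

Group the integers by remainder mod 3; there are 3 residue classes, each nonempty in this range.
Choosing one from each class (3 integers) avoids any shared remainder.
One more choice must repeat a class, so two differ by a multiple of 3. Hence 3 + 1 = 4.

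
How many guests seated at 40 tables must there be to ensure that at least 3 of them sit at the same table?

81

There are 40 tables acting as pigeonholes.
With 40 × 2 = 80 guests we could place exactly 2 in each, with no class reaching 3.
One more forces some class to hold 3, so 80 + 1 = 81.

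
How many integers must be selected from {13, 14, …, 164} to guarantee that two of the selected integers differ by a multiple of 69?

70

Group the integers by remainder mod 69; there are 69 residue classes, each nonempty in this range.
Choosing one from each class (69 integers) avoids any shared remainder.
One more choice must repeat a class, so two differ by a multiple of 69. Hence 69 + 1 = 70.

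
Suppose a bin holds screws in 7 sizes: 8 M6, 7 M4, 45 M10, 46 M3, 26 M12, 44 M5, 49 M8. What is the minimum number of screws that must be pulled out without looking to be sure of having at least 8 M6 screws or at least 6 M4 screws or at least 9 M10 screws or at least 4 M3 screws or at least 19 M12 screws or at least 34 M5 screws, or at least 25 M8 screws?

99

The worst case stops just short of every target: 7 M6, 5 M4, 8 M10, 3 M3, 18 M12, 33 M5, 24 M8 — 7 + 5 + 8 + 3 + 18 + 33 + 24 = 98 screws.
One more screw must push some size to its target, so 98 + 1 = 99.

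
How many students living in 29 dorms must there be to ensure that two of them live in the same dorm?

30

There are 29 dorms acting as pigeonholes.
With 29 students we could place one in each, avoiding any repeat.
One more forces some class to hold 2, so 29 + 1 = 30.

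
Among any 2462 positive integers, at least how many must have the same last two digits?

25

There are 100 possible two-digit endings, which serve as the pigeonholes.
If each of the 100 possible two-digit endings held at most 24, the total would be at most 100 × 24 = 2400 < 2462, a contradiction.
So at least one holds ⌈2462/100⌉ = 25.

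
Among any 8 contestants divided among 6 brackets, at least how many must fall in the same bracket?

2

The 8 contestants fall into 6 brackets.
If each of the 6 brackets held at most 1, the total would be at most 6 × 1 = 6 < 8, a contradiction.
So at least one holds ⌈8/6⌉ = 2.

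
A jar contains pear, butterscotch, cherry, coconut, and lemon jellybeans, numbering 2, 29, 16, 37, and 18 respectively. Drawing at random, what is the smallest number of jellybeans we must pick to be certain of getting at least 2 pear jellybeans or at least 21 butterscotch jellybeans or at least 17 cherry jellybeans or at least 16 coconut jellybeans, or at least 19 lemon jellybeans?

The worst case stops just short of every target: 1 pear, 20 butterscotch, 16 cherry, 15 coconut, 18 lemon — 1 + 20 + 16 + 15 + 18 = 70 jellybeans.
One more jellybean must push some flavor to its target, so 70 + 1 = 71.

71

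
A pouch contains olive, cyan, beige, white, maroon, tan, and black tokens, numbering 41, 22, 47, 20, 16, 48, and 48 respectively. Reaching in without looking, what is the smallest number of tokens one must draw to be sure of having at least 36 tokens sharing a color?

199

Treat the 7 colors as pigeonholes.
In the worst case we take at most 35 of each color, but all 22 cyan, all 20 white, and all 16 maroon (fewer than 35), giving 35 + 22 + 35 + 20 + 16 + 35 + 35 = 198.
One more token then forces some color to 36, so 198 + 1 = 199.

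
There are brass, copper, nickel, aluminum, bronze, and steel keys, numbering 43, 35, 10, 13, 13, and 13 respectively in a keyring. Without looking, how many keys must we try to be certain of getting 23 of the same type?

94

In the worst case we take at most 22 of each type, but all 10 nickel, all 13 aluminum, all 13 bronze, and all 13 steel (fewer than 22), giving 22 + 22 + 10 + 13 + 13 + 13 = 93.
One more key then forces some type to 23, so 93 + 1 = 94.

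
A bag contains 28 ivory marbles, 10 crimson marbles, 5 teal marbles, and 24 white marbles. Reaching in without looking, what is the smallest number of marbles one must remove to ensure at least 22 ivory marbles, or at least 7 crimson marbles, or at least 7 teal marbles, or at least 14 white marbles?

46

The worst case stops just short of every target: 21 ivory, 6 crimson, all 5 teal, 13 white — 21 + 6 + 5 + 13 = 45 marbles.
One more marble must push some color to its target, so 45 + 1 = 46.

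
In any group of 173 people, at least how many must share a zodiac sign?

15

There are 12 zodiac signs, which serve as the pigeonholes.
If each of the 12 zodiac signs held at most 14, the total would be at most 12 × 14 = 168 < 173, a contradiction.
So at least one holds ⌈173/12⌉ = 15.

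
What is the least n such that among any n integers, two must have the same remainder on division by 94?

Two integers differ by a multiple of 94 exactly when they share a remainder mod 94.
There are 94 residue classes mod 94, so 94 integers can all lie in distinct classes.
One more integer must repeat a residue, giving a difference divisible by 94. So n = 94 + 1 = 95.

95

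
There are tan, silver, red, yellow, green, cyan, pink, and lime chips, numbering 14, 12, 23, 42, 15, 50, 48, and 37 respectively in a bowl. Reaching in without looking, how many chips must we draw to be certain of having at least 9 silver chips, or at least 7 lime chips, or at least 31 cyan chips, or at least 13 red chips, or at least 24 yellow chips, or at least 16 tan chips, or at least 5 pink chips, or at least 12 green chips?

The worst case stops just short of every target: all 14 tan, 8 silver, 12 red, 23 yellow, 11 green, 30 cyan, 4 pink, 6 lime — 14 + 8 + 12 + 23 + 11 + 30 + 4 + 6 = 108 chips.
One more chip must push some color to its target, so 108 + 1 = 109.

109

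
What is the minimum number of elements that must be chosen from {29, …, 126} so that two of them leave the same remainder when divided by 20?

Group the integers by remainder mod 20; there are 20 residue classes, each nonempty in this range.
Choosing one from each class (20 integers) avoids any shared remainder.
One more choice must repeat a class, so two differ by a multiple of 20. Hence 20 + 1 = 21.

21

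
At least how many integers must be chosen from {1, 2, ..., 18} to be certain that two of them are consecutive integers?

Partition {1, …, 18} into 9 pairs: {1,2}, {3,4}, …, {17,18}.
Choosing 9 integers — say the 9 even numbers 2, 4, …, 18 — takes one from each pair and avoids the property.
Choosing 10 forces two into the same pair by pigeonhole, and those are consecutive. So 10.

10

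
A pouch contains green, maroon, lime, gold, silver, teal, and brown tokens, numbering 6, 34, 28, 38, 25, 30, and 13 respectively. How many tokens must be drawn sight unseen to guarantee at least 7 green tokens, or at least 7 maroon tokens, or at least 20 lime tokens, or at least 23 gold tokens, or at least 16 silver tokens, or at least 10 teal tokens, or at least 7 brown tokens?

The worst case stops just short of every target: 6 green, 6 maroon, 19 lime, 22 gold, 15 silver, 9 teal, 6 brown — 6 + 6 + 19 + 22 + 15 + 9 + 6 = 83 tokens.
One more token must push some color to its target, so 83 + 1 = 84.

84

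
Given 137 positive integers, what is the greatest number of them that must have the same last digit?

The 137 positive integers fall into 10 possible last digits.
If each of the 10 possible last digits held at most 13, the total would be at most 10 × 13 = 130 < 137, a contradiction.
So at least one holds ⌈137/10⌉ = 14.

14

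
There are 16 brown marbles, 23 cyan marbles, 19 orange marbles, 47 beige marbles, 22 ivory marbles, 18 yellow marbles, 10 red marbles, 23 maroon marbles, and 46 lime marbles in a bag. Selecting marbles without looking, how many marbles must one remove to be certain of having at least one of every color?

The hardest color to obtain is red: we could draw every other marble first — 224 − 10 = 214 marbles — without a single red one.
The next draw must be red, so 214 + 1 = 215.

215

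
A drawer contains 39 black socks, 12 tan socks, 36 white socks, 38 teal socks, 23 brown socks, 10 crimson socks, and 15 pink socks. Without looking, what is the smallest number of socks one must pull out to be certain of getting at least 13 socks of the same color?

83

In the worst case we take at most 12 of each color, but all 10 crimson (fewer than 12), giving 12 + 12 + 12 + 12 + 12 + 10 + 12 = 82.
One more sock then forces some color to 13, so 82 + 1 = 83.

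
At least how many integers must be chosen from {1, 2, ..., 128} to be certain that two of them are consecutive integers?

65

Partition {1, …, 128} into 64 pairs: {1,2}, {3,4}, …, {127,128}.
Choosing 64 integers — say the 64 even numbers 2, 4, …, 128 — takes one from each pair and avoids the property.
Choosing 65 forces two into the same pair by pigeonhole, and those are consecutive. So 65.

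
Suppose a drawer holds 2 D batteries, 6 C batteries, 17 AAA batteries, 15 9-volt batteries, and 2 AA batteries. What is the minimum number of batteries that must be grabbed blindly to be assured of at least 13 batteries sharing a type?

In the worst case we take at most 12 of each type, but all 2 D, all 6 C, and all 2 AA (fewer than 12), giving 2 + 6 + 12 + 12 + 2 = 34.
One more battery then forces some type to 13, so 34 + 1 = 35.

35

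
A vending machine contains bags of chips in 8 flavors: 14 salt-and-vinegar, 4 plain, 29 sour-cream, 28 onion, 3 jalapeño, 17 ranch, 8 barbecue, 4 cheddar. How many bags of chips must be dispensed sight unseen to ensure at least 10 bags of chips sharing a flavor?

56

In the worst case we take at most 9 of each flavor, but all 4 plain, all 3 jalapeño, all 8 barbecue, and all 4 cheddar (fewer than 9), giving 9 + 4 + 9 + 9 + 3 + 9 + 8 + 4 = 55.
One more bag of chips then forces some flavor to 10, so 55 + 1 = 56.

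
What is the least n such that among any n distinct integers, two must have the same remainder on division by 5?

Two integers differ by a multiple of 5 exactly when they share a remainder mod 5.
There are 5 residue classes mod 5, so 5 integers can all lie in distinct classes.
One more integer must repeat a residue, giving a difference divisible by 5. So n = 5 + 1 = 6.

6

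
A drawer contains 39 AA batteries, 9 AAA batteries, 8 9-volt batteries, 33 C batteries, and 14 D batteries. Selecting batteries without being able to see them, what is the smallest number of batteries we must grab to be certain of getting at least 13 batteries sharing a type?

54

In the worst case we take at most 12 of each type, but all 9 AAA and all 8 9-volt (fewer than 12), giving 12 + 9 + 8 + 12 + 12 = 53.
One more battery then forces some type to 13, so 53 + 1 = 54.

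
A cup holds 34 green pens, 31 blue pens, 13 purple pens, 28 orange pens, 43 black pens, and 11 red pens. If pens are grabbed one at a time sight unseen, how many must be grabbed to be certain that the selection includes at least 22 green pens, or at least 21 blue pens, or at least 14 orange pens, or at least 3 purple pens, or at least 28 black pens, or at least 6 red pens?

89

The worst case stops just short of every target: 21 green, 20 blue, 2 purple, 13 orange, 27 black, 5 red — 21 + 20 + 2 + 13 + 27 + 5 = 88 pens.
One more pen must push some ink color to its target, so 88 + 1 = 89.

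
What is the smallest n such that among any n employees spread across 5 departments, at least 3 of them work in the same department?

There are 5 departments acting as pigeonholes.
With 5 × 2 = 10 employees we could place exactly 2 in each, with no class reaching 3.
One more forces some class to hold 3, so 10 + 1 = 11.

11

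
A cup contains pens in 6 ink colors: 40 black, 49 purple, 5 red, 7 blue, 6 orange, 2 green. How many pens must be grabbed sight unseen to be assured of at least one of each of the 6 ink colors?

108

The hardest ink color to obtain is green: we could draw every other pen first — 109 − 2 = 107 pens — without a single green one.
The next draw must be green, so 107 + 1 = 108.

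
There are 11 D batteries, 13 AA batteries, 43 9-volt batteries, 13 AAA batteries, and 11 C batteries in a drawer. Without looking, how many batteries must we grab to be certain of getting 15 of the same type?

Treat the 5 types as pigeonholes.
In the worst case we take at most 14 of each type, but all 11 D, all 13 AA, all 13 AAA, and all 11 C (fewer than 14), giving 11 + 13 + 14 + 13 + 11 = 62.
One more battery then forces some type to 15, so 62 + 1 = 63.

63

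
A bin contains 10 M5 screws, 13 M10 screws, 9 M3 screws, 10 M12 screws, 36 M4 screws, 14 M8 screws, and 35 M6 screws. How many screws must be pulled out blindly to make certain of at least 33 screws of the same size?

121

In the worst case we take at most 32 of each size, but all 10 M5, all 13 M10, all 9 M3, all 10 M12, and all 14 M8 (fewer than 32), giving 10 + 13 + 9 + 10 + 32 + 14 + 32 = 120.
One more screw then forces some size to 33, so 120 + 1 = 121.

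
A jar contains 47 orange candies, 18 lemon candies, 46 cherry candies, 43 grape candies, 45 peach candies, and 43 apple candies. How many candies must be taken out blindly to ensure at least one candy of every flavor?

225

The hardest flavor to obtain is lemon: we could draw every other candy first — 242 − 18 = 224 candies — without a single lemon one.
The next draw must be lemon, so 224 + 1 = 225.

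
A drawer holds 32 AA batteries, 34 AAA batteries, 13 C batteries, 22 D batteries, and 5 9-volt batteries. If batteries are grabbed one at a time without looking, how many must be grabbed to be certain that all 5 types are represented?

102

The hardest type to obtain is 9-volt: we could draw every other battery first — 106 − 5 = 101 batteries — without a single 9-volt one.
The next draw must be 9-volt, so 101 + 1 = 102.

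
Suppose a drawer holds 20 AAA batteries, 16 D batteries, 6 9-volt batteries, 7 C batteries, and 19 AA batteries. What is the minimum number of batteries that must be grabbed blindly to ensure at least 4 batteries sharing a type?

16

The worst case takes 3 batteries of each type without reaching 4 of any: 5 × 3 = 15.
The next battery must bring some type to 4, so 15 + 1 = 16.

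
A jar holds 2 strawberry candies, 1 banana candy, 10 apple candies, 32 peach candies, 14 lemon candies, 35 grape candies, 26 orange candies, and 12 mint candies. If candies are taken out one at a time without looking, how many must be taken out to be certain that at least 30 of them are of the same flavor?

In the worst case we take at most 29 of each flavor, but all 2 strawberry, all 1 banana, all 10 apple, all 14 lemon, all 26 orange, and all 12 mint (fewer than 29), giving 2 + 1 + 10 + 29 + 14 + 29 + 26 + 12 = 123.
One more candy then forces some flavor to 30, so 123 + 1 = 124.

124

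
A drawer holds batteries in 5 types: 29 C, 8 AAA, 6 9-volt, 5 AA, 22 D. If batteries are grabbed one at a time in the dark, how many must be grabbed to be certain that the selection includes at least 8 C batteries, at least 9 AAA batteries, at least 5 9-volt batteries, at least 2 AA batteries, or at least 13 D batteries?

33

The worst case stops just short of every target: 7 C, 8 AAA, 4 9-volt, 1 AA, 12 D — 7 + 8 + 4 + 1 + 12 = 32 batteries.
One more battery must push some type to its target, so 32 + 1 = 33.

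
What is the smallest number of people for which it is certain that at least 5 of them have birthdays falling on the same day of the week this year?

29

There are 7 days of the week acting as pigeonholes.
With 7 × 4 = 28 people we could place exactly 4 in each, with no class reaching 5.
One more forces some class to hold 5, so 28 + 1 = 29.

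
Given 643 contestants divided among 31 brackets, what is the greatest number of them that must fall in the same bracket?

The 643 contestants fall into 31 brackets.
If each of the 31 brackets held at most 20, the total would be at most 31 × 20 = 620 < 643, a contradiction.
So at least one holds ⌈643/31⌉ = 21.

21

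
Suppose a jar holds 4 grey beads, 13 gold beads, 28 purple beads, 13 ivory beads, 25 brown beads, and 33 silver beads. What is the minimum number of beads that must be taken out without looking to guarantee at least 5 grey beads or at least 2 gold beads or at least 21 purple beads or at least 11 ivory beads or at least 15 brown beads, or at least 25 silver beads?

74

Each of the 6 colors has its own threshold; avoid all of them simultaneously.
The worst case stops just short of every target: 4 grey, 1 gold, 20 purple, 10 ivory, 14 brown, 24 silver — 4 + 1 + 20 + 10 + 14 + 24 = 73 beads.
One more bead must push some color to its target, so 73 + 1 = 74.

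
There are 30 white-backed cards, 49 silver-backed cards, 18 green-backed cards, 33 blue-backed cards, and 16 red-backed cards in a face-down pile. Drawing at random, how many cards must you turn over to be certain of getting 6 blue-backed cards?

The worst case draws every non-blue-backed card first: 30 + 49 + 18 + 16 = 113.
The next 6 draws are then forced to be blue-backed, giving 113 + 6 = 119.

119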